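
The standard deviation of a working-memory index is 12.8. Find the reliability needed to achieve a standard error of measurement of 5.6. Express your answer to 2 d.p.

0.81

Required reliability = 1 − (SEM/SD)² = 1 − 0.191 ≈ 0.809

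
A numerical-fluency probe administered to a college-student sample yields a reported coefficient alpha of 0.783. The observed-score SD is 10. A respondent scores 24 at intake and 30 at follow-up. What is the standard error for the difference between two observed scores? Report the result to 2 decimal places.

The standard error of measurement is 10.0000*√(1 − 0.7830) ≃ 10.0000*0.4658 ≃ 4.6583.
SE_diff = √2 * SEM ≃ 6.5879

6.59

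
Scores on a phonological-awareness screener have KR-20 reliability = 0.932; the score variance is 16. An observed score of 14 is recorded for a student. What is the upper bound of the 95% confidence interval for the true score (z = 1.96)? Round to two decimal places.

SD = √16 = 4.000
SEM = 4.000 × √(1 − 0.932) = 4.000 × √0.068 ≃ 4.000 × 0.261 ≃ 1.043
1.96 × SEM ≃ 2.044
Upper bound: 14 + 2.044 = 16.044

16.04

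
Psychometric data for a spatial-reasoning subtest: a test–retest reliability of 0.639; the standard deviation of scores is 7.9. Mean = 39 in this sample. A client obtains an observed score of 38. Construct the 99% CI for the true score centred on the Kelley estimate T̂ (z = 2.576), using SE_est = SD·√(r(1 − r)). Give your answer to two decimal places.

T̂ = 0.639(38) + 0.361(39) ≈ 38.361
SE_est = 7.900·√[r(1 − r)] ≈ 3.794
CI = 38.361 ± 2.576 * 3.794 → [28.587, 48.135]

[28.59, 48.14]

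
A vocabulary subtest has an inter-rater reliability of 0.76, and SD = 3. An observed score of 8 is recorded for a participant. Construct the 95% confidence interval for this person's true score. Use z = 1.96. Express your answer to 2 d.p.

SEM = 3.000 × √(1 − 0.760) = 3.000 × √0.240 ≈ 3.000 × 0.490 ≈ 1.470
1.96 × SEM ≈ 2.881
Interval: (5.119, 10.881)

[5.12, 10.88]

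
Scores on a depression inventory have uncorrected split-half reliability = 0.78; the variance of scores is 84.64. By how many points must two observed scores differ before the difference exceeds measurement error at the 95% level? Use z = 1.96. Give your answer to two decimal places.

σ = 84.64^(1/2) = 9.200
r_full = 2·0.78 / (1 + 0.78) ≈ 0.876
The standard error of measurement is 9.200×√(1 − 0.876) ≈ 9.200×0.352 ≈ 3.234.
Standard error of the difference = 3.234·√2 ≈ 4.574
Minimum reliable difference = 1.96 × SE_diff ≈ 1.96 × 4.574 ≈ 8.965

8.97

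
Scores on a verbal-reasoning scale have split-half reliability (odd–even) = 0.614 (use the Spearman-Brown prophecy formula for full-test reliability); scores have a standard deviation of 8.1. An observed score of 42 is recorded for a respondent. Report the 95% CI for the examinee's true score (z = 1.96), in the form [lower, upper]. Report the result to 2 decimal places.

[34.24, 49.76]

Spearman-Brown: r = 2(0.614) / (1 + 0.614) = 1.22800 / 1.61400 ≃ 0.76084
The standard error of measurement is 8.10000*√(1 − 0.76084) ≃ 8.10000*0.48904 ≃ 3.96120.
Margin = 1.96 * 3.96120 ≃ 7.76395
Interval: (34.23605, 49.76395)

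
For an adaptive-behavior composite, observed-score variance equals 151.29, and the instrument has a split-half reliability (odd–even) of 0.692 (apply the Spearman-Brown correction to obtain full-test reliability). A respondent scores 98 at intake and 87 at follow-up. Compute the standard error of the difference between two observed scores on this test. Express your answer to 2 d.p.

7.42

σ = 151.29^(1/2) = 12.3000
Spearman-Brown: r = 2(0.692) / (1 + 0.692) = 1.3840 / 1.6920 ≃ 0.8180
SEM = 12.3000 × √(1 − 0.8180) = 12.3000 × √0.1820 ≃ 12.3000 × 0.4267 ≃ 5.2478
SE_diff = √2 × SEM ≃ 7.4216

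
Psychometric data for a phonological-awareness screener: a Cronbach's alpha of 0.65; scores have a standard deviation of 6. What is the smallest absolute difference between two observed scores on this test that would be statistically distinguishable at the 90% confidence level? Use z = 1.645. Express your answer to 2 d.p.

SEM = 6.000×√(1 − 0.650) ≈ 3.550
SE_diff = √2 × SEM ≈ 5.020
Minimum reliable difference = 1.645 × SE_diff ≈ 1.645 × 5.020 ≈ 8.258

8.26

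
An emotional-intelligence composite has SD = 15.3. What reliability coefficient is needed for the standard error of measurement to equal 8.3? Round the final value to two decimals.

0.71

r = 1 − (SEM / SD)² = 1 − (8.3000 / 15.3)² ≈ 1 − 0.2943 ≈ 0.7057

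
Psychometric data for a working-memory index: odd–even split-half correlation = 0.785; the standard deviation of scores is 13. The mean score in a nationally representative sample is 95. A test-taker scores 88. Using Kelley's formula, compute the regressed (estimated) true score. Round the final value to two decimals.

88.84

Spearman-Brown: r = 2(0.785) / (1 + 0.785) = 1.5700 / 1.7850 ≈ 0.8796
Estimated true score = 0.8796·88 + (1 − 0.8796)·95 ≈ 88.8431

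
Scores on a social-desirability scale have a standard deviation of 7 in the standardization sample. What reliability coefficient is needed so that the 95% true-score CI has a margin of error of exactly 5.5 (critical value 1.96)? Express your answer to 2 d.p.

0.84

SEM needed = half-width / z = 5.5/1.96 ≈ 2.8061
r = 1 − (SEM / SD)² = 1 − (2.8061 / 7)² ≈ 1 − 0.1607 ≈ 0.8393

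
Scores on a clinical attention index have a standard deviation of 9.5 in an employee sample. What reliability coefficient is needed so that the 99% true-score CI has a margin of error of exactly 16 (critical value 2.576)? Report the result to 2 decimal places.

0.57

SEM needed = half-width / z = 16/2.576 ≈ 6.2112
Required reliability = 1 − (SEM/SD)² = 1 − 0.4275 ≈ 0.5725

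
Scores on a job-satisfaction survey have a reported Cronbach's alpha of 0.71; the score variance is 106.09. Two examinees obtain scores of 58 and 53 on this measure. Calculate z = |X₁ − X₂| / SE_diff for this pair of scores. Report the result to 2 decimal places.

SD = √106.09 = 10.30000
SEM = 10.30000 · √(1 − 0.71000) = 10.30000 · √0.29000 ≈ 10.30000 · 0.53852 ≈ 5.54672
Standard error of the difference = 5.54672·√2 ≈ 7.84425
z = 5 / 7.84425 ≈ 0.63741

0.64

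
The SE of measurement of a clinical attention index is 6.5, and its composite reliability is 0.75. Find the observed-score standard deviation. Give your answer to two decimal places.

13.00

SD = 6.5 / √(1 − 0.75) ≈ 13.000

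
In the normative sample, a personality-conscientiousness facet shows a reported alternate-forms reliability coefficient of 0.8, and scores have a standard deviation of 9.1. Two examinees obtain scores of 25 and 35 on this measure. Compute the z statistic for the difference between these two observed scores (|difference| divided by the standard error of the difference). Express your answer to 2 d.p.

SEM = 9.1000*√(1 − 0.8000) ≃ 4.0696
SE_diff = √2 * SEM ≃ 5.7553
z = |25 − 35| / 5.7553 = 10 / 5.7553 ≃ 1.7375

1.74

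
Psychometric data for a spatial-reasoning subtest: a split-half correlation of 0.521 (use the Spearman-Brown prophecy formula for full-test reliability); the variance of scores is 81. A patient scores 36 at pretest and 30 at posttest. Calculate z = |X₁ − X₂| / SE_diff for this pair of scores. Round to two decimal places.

0.84

SD = √81 ≈ 9.0000
Full-length reliability (Spearman-Brown) = 2(0.521)/(1+0.521) ≈ 0.6851
SEM = 9.0000 * √(1 − 0.6851) = 9.0000 * √0.3149 ≈ 9.0000 * 0.5612 ≈ 5.0506
Standard error of the difference = 5.0506·√2 ≈ 7.1427
z = |36 − 30| / 7.1427 = 6 / 7.1427 ≈ 0.8400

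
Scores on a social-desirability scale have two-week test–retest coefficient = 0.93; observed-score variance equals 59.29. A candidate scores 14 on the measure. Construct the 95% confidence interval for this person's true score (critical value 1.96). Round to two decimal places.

[10.01, 17.99]

SD = √59.29 = 7.7000
SEM = 7.7000 · √(1 − 0.9300) = 7.7000 · √0.0700 ≈ 7.7000 · 0.2646 ≈ 2.0372
Half-width = 1.96·2.0372 ≈ 3.9930
95% CI: 14 ± 3.9930 = [10.0070, 17.9930]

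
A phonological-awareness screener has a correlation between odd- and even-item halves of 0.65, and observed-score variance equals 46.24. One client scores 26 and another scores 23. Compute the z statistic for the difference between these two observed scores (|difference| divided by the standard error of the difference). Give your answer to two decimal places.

SD = √46.24 ≈ 6.8000
Spearman-Brown: r = 2(0.65) / (1 + 0.65) = 1.3000 / 1.6500 ≈ 0.7879
SEM = 6.8000·√(1 − 0.7879) ≈ 3.1319
SE_diff = √2 · SEM ≈ 4.4291
z = 3 / 4.4291 ≈ 0.6773

0.68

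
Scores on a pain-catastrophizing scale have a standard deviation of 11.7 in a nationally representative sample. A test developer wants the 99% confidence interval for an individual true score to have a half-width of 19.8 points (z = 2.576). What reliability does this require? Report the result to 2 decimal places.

Required SEM = 19.8 / 2.576 ≈ 7.6863
Required reliability = 1 − (SEM/SD)² = 1 − 0.4316 ≈ 0.5684

0.57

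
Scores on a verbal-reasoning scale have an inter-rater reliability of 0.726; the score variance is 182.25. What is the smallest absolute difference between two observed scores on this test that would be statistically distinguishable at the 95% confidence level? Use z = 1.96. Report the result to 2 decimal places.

19.59

σ = 182.25^(1/2) = 13.50000
SEM = 13.50000 * √(1 − 0.72600) = 13.50000 * √0.27400 ≈ 13.50000 * 0.52345 ≈ 7.06658
SE_diff = SEM * √2 ≈ 7.06658 * 1.41421 ≈ 9.99365
Smallest detectable difference = 1.96*9.99365 ≈ 19.58755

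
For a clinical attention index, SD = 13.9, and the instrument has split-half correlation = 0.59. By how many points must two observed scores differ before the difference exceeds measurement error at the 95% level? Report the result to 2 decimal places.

Full-length reliability (Spearman-Brown) = 2(0.59)/(1+0.59) ≈ 0.74214
SEM = 13.90000 × √(1 − 0.74214) = 13.90000 × √0.25786 ≈ 13.90000 × 0.50780 ≈ 7.05843
SE_diff = √2 × SEM ≈ 9.98213
Smallest detectable difference = 1.96×9.98213 ≈ 19.56497

19.56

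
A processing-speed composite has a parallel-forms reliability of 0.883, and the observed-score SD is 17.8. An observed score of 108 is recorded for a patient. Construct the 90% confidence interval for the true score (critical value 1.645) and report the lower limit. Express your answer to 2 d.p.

SEM = 17.800 · √(1 − 0.883) = 17.800 · √0.117 ≈ 17.800 · 0.342 ≈ 6.089
Margin = 1.645 · 6.089 ≈ 10.016
Lower bound: 108 − 10.016 = 97.984

97.98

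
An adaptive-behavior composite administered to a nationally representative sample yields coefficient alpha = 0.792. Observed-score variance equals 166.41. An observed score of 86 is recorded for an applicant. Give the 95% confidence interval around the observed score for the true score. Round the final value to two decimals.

σ = 166.41^(1/2) = 12.9000
SEM = 12.9000 · √(1 − 0.7920) = 12.9000 · √0.2080 ≃ 12.9000 · 0.4561 ≃ 5.8833
Half-width = 1.96·5.8833 ≃ 11.5313
CI = 86 ± 11.5313 → [74.4687, 97.5313]

[74.47, 97.53]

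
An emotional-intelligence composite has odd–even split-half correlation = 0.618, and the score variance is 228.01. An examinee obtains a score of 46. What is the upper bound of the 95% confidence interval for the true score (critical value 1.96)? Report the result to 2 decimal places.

60.38

SD = √228.01 = 15.1000
r_full = 2·0.618 / (1 + 0.618) ≃ 0.7639
The standard error of measurement is 15.1000×√(1 − 0.7639) ≃ 15.1000×0.4859 ≃ 7.3370.
Margin = 1.96 × 7.3370 ≃ 14.3805
Upper limit = 46 + 14.3805 ≃ 60.3805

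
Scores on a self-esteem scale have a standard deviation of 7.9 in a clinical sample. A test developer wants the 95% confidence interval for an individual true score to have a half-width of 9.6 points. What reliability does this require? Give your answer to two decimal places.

SEM needed = half-width / z = 9.6/1.96 ≃ 4.8980
r = 1 − (4.8980/7.9)² ≃ 1 − 0.3844 ≃ 0.6156

0.62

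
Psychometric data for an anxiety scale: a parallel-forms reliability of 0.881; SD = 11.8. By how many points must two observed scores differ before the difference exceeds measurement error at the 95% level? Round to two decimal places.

11.28

SEM = 11.8000 · √(1 − 0.8810) = 11.8000 · √0.1190 ≈ 11.8000 · 0.3450 ≈ 4.0706
SE_diff = √2 · SEM ≈ 5.7567
Minimum reliable difference = 1.96 · SE_diff ≈ 1.96 · 5.7567 ≈ 11.2831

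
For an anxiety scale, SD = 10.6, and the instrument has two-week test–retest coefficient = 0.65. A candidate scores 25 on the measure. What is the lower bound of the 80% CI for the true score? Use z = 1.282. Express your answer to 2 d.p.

SEM = 10.600 * √(1 − 0.650) = 10.600 * √0.350 ≈ 10.600 * 0.592 ≈ 6.271
Margin = 1.282 * 6.271 ≈ 8.039
Lower bound: 25 − 8.039 = 16.961

16.96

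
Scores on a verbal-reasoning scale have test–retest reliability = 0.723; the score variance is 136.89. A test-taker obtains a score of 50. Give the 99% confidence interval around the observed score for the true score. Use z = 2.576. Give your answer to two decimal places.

SD = √136.89 ≈ 11.7000
SEM = 11.7000 × √(1 − 0.7230) = 11.7000 × √0.2770 ≈ 11.7000 × 0.5263 ≈ 6.1578
2.576 × SEM ≈ 15.8625
CI = 50 ± 15.8625 → [34.1375, 65.8625]

[34.14, 65.86]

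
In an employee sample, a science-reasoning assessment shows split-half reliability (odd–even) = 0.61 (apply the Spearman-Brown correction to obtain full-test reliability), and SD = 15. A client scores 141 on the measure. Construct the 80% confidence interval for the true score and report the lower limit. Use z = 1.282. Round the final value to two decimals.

Spearman-Brown: r = 2(0.61) / (1 + 0.61) = 1.2200 / 1.6100 ≈ 0.7578
SEM = 15.0000*√(1 − 0.7578) ≈ 7.3826
Margin = 1.282 * 7.3826 ≈ 9.4645
Lower bound: 141 − 9.4645 = 131.5355

131.54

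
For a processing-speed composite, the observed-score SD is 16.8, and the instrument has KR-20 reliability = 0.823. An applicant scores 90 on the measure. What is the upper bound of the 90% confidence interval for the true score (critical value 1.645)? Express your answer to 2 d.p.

SEM = 16.8000 · √(1 − 0.8230) = 16.8000 · √0.1770 ≈ 16.8000 · 0.4207 ≈ 7.0680
Margin = 1.645 · 7.0680 ≈ 11.6268
Upper bound: 90 + 11.6268 = 101.6268

101.63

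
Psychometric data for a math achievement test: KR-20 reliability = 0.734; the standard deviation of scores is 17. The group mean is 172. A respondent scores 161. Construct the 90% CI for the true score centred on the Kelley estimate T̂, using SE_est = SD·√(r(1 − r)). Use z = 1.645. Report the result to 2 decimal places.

[151.57, 176.28]

T̂ = r·X + (1 − r)·M = 0.734·161 + 0.266·172 = 118.174 + 45.752 ≈ 163.926
SE_est = SD · √(r(1 − r)) = 17.000 · √0.195 ≈ 17.000 · 0.442 ≈ 7.512
CI = 163.926 ± 1.645 · 7.512 → [151.569, 176.283]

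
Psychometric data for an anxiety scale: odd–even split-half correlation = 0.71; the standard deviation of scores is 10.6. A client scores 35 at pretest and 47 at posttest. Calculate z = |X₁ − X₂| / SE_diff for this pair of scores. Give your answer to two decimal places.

1.94

Spearman-Brown: r = 2(0.71) / (1 + 0.71) = 1.4200 / 1.7100 ≃ 0.8304
SEM = 10.6000·√(1 − 0.8304) ≃ 4.3652
SE_diff = √2 · SEM ≃ 6.1734
z = 12 / 6.1734 ≃ 1.9438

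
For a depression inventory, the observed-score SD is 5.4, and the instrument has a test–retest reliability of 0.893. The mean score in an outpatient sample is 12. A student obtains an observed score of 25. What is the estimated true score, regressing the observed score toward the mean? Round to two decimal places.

T̂ = 0.89300(25) + 0.10700(12) ≃ 23.60900

23.61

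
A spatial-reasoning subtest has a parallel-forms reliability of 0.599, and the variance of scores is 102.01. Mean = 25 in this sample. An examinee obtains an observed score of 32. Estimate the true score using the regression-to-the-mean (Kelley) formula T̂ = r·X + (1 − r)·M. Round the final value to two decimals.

T̂ = 0.599(32) + 0.401(25) ≃ 29.193

29.19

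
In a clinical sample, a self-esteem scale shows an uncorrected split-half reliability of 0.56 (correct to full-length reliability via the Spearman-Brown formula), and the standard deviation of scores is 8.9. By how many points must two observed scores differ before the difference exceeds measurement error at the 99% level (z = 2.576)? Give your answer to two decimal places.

Spearman-Brown: r = 2(0.56) / (1 + 0.56) = 1.120 / 1.560 ≈ 0.718
SEM = 8.900×√(1 − 0.718) ≈ 4.727
Standard error of the difference = 4.727·√2 ≈ 6.685
Minimum reliable difference = 2.576 × SE_diff ≈ 2.576 × 6.685 ≈ 17.219

17.22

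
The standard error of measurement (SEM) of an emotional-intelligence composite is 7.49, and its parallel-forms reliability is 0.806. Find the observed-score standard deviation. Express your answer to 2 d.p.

17.01

SD = SEM / √(1 − r) = 7.49 / √0.194 ≈ 7.49 / 0.440 ≈ 17.005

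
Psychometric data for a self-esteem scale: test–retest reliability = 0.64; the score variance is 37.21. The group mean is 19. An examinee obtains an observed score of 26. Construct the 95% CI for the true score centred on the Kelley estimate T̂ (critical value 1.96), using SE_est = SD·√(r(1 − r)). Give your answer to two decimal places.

σ = 37.21^(1/2) = 6.10000
Estimated true score = 0.64000·26 + (1 − 0.64000)·19 ≈ 23.48000
SE_est = 6.10000·√(0.64000·0.36000) ≈ 2.92800
CI = 23.48000 ± 1.96 · 2.92800 → [17.74112, 29.21888]

[17.74, 29.22]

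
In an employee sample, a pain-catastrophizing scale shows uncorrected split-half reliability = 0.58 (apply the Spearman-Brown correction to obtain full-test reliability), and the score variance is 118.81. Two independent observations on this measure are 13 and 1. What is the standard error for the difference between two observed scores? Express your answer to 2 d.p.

SD = √118.81 = 10.9000
Full-length reliability (Spearman-Brown) = 2(0.58)/(1+0.58) ≈ 0.7342
SEM = 10.9000 · √(1 − 0.7342) = 10.9000 · √0.2658 ≈ 10.9000 · 0.5156 ≈ 5.6198
SE_diff = √2 · SEM ≈ 7.9476

7.95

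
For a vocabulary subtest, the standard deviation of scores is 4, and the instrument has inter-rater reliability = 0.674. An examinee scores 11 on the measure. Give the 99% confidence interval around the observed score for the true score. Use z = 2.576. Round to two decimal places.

[5.12, 16.88]

SEM = 4.0000 · √(1 − 0.6740) = 4.0000 · √0.3260 ≈ 4.0000 · 0.5710 ≈ 2.2839
Half-width = 2.576·2.2839 ≈ 5.8832
CI = 11 ± 5.8832 → [5.1168, 16.8832]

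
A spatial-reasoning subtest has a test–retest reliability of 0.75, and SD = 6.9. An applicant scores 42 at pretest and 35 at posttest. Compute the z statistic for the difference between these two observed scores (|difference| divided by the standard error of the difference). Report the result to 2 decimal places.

SEM = 6.9000*√(1 − 0.7500) ≃ 3.4500
SE_diff = √2 * SEM ≃ 4.8790
z = 7 / 4.8790 ≃ 1.4347

1.43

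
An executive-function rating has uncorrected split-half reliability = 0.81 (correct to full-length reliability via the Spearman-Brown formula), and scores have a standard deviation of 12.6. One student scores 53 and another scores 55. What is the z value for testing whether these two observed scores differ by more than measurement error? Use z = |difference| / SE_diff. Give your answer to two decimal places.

Full-length reliability (Spearman-Brown) = 2(0.81)/(1+0.81) ≈ 0.8950
SEM = 12.6000 × √(1 − 0.8950) = 12.6000 × √0.1050 ≈ 12.6000 × 0.3240 ≈ 4.0823
SE_diff = √2 × SEM ≈ 5.7733
z = |53 − 55| / 5.7733 = 2 / 5.7733 ≈ 0.3464

0.35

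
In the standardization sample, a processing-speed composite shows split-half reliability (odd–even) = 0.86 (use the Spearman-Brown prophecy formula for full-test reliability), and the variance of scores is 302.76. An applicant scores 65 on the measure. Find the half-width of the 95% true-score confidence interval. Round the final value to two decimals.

SD = √302.76 = 17.400
r_full = 2·0.86 / (1 + 0.86) ≈ 0.925
The standard error of measurement is 17.400×√(1 − 0.925) ≈ 17.400×0.274 ≈ 4.774.
Margin = 1.96 × 4.774 ≈ 9.356

9.36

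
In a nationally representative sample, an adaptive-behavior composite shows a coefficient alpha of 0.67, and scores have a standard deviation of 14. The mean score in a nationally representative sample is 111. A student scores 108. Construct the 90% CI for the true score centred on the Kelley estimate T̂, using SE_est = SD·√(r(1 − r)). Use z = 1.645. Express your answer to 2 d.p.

[98.16, 119.82]

T̂ = 0.6700(108) + 0.3300(111) ≃ 108.9900
SE_est = SD · √(r(1 − r)) = 14.0000 · √0.2211 ≃ 14.0000 · 0.4702 ≃ 6.5830
90% CI: 108.9900 ± 10.8290 ≃ (98.1610, 119.8190)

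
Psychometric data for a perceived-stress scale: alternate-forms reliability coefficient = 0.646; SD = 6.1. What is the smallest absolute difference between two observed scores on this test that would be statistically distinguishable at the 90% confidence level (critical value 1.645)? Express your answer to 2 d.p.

SEM = 6.100 * √(1 − 0.646) = 6.100 * √0.354 ≈ 6.100 * 0.595 ≈ 3.629
SE_diff = √2 * SEM ≈ 5.133
Smallest detectable difference = 1.645*5.133 ≈ 8.443

8.44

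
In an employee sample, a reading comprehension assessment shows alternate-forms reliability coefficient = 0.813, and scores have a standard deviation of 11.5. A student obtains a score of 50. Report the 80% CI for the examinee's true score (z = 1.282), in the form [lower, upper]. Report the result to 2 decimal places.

[43.62, 56.38]

SEM = 11.5000×√(1 − 0.8130) ≃ 4.9730
1.282 × SEM ≃ 6.3754
80% CI: 50 ± 6.3754 = [43.6246, 56.3754]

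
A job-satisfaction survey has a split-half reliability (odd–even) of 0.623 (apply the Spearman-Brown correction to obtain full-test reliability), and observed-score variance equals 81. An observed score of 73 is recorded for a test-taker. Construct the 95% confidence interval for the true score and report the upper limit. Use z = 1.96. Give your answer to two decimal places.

SD = √81 = 9.000
r_full = 2·0.623 / (1 + 0.623) ≈ 0.768
SEM = 9.000 × √(1 − 0.768) = 9.000 × √0.232 ≈ 9.000 × 0.482 ≈ 4.338
Half-width = 1.96×4.338 ≈ 8.502
Upper bound: 73 + 8.502 = 81.502

81.50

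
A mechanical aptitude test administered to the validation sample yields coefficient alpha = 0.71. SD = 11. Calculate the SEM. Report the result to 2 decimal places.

5.92

SEM = 11.00000×√(1 − 0.71000) ≃ 5.92368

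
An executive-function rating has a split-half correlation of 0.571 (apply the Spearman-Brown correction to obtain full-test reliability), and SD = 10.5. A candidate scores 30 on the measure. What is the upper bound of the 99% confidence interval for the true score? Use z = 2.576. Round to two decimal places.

r_full = 2·0.571 / (1 + 0.571) ≈ 0.727
SEM = 10.500 × √(1 − 0.727) = 10.500 × √0.273 ≈ 10.500 × 0.523 ≈ 5.487
Half-width = 2.576×5.487 ≈ 14.134
Upper bound: 30 + 14.134 = 44.134

44.13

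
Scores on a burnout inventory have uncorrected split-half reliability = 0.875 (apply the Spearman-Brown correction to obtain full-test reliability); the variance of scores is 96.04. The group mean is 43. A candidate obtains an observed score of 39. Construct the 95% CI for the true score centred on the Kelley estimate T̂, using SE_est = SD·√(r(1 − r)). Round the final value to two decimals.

[34.48, 44.06]

σ = 96.04^(1/2) = 9.80000
r_full = 2·0.875 / (1 + 0.875) ≈ 0.93333
Estimated true score = 0.93333×39 + (1 − 0.93333)×43 ≈ 39.26667
SE_est = SD × √(r(1 − r)) = 9.80000 × √0.06222 ≈ 9.80000 × 0.24944 ≈ 2.44455
95% CI: 39.26667 ± 4.79132 ≈ (34.47535, 44.05798)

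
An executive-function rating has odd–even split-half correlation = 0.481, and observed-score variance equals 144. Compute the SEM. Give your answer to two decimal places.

σ = 144^(1/2) = 12.0000
r_full = 2·0.481 / (1 + 0.481) ≈ 0.6496
SEM = 12.0000 × √(1 − 0.6496) = 12.0000 × √0.3504 ≈ 12.0000 × 0.5920 ≈ 7.1037

7.10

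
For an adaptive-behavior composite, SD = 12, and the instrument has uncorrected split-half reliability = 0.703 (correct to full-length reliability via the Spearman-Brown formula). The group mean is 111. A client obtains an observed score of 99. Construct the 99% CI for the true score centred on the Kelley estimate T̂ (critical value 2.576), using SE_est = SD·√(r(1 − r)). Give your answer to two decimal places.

[89.36, 112.82]

r_full = 2·0.703 / (1 + 0.703) ≈ 0.826
T̂ = r·X + (1 − r)·M = 0.826×99 + 0.174×111 ≈ 81.735 + 19.358 ≈ 101.093
SE_est = 12.000×√(0.826×0.174) ≈ 4.553
CI = 101.093 ± 2.576 × 4.553 → [89.363, 112.822]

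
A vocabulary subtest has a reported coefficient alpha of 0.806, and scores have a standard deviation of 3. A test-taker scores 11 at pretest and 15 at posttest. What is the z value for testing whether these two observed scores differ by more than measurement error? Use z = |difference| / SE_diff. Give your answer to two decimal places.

2.14

SEM = 3.0000 * √(1 − 0.8060) = 3.0000 * √0.1940 ≈ 3.0000 * 0.4405 ≈ 1.3214
SE_diff = √2 * SEM ≈ 1.8687
z = |11 − 15| / 1.8687 = 4 / 1.8687 ≈ 2.1405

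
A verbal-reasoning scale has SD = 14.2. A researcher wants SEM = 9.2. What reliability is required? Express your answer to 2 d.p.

r = 1 − (9.200/14.2)² ≈ 1 − 0.420 ≈ 0.580

0.58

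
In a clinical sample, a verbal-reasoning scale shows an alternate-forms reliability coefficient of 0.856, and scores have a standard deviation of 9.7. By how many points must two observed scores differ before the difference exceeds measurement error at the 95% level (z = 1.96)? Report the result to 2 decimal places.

SEM = 9.700*√(1 − 0.856) ≈ 3.681
Standard error of the difference = 3.681·√2 ≈ 5.206
Smallest detectable difference = 1.96*5.206 ≈ 10.203

10.20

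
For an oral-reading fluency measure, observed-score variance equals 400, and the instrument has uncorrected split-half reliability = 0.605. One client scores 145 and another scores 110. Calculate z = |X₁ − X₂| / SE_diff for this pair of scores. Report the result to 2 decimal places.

2.49

SD = √400 ≈ 20.0000
Full-length reliability (Spearman-Brown) = 2(0.605)/(1+0.605) ≈ 0.7539
SEM = 20.0000 · √(1 − 0.7539) = 20.0000 · √0.2461 ≈ 20.0000 · 0.4961 ≈ 9.9218
Standard error of the difference = 9.9218·√2 ≈ 14.0316
z = 35 / 14.0316 ≈ 2.4944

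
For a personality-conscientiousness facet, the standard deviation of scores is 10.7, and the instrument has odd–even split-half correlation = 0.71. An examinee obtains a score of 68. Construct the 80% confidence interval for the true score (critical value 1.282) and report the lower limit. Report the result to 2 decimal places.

Full-length reliability (Spearman-Brown) = 2(0.71)/(1+0.71) ≃ 0.8304
SEM = 10.7000*√(1 − 0.8304) ≃ 4.4064
Margin = 1.282 * 4.4064 ≃ 5.6490
Lower bound: 68 − 5.6490 = 62.3510

62.35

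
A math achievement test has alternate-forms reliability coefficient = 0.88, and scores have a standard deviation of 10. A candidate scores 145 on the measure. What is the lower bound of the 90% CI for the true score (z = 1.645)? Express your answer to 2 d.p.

SEM = 10.00000 * √(1 − 0.88000) = 10.00000 * √0.12000 ≃ 10.00000 * 0.34641 ≃ 3.46410
1.645 * SEM ≃ 5.69845
Lower bound: 145 − 5.69845 = 139.30155

139.30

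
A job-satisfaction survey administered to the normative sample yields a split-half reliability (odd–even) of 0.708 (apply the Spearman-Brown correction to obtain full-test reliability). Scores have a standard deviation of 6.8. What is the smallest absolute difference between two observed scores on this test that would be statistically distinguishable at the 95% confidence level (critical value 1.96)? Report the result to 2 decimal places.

7.79

r_full = 2·0.708 / (1 + 0.708) ≃ 0.8290
SEM = 6.8000×√(1 − 0.8290) ≃ 2.8116
SE_diff = √2 × SEM ≃ 3.9762
Smallest detectable difference = 1.96×3.9762 ≃ 7.7934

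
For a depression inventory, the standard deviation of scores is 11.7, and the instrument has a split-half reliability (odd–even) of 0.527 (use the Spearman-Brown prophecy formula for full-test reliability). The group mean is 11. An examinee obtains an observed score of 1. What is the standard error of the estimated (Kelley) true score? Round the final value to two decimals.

Full-length reliability (Spearman-Brown) = 2(0.527)/(1+0.527) ≈ 0.690
SE_est = SD · √(r(1 − r)) = 11.700 · √0.214 ≈ 11.700 · 0.462 ≈ 5.410

5.41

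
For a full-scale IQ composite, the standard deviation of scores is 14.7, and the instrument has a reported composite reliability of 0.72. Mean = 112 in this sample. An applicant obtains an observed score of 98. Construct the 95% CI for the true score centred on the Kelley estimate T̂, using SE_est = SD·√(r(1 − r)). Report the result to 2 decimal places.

[88.98, 114.86]

T̂ = r·X + (1 − r)·M = 0.720·98 + 0.280·112 = 70.560 + 31.360 ≈ 101.920
SE_est = 14.700·√(0.720·0.280) ≈ 6.600
95% CI: 101.920 ± 12.937 ≈ (88.983, 114.857)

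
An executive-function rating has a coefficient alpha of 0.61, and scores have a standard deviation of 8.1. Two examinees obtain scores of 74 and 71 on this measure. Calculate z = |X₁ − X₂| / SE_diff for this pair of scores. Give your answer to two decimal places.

SEM = 8.100 × √(1 − 0.610) = 8.100 × √0.390 ≈ 8.100 × 0.624 ≈ 5.058
SE_diff = SEM × √2 ≈ 5.058 × 1.414 ≈ 7.154
z = |74 − 71| / 7.154 = 3 / 7.154 ≈ 0.419

0.42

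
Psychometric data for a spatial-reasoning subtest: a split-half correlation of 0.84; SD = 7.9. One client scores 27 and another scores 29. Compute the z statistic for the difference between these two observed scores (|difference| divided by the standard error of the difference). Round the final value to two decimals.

r_full = 2·0.84 / (1 + 0.84) ≈ 0.9130
SEM = 7.9000 · √(1 − 0.9130) = 7.9000 · √0.0870 ≈ 7.9000 · 0.2949 ≈ 2.3296
Standard error of the difference = 2.3296·√2 ≈ 3.2945
z = |27 − 29| / 3.2945 = 2 / 3.2945 ≈ 0.6071

0.61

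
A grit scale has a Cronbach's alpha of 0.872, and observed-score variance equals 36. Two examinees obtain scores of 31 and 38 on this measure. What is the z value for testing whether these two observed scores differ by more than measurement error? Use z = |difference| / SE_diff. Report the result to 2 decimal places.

2.31

SD = √36 ≃ 6.00000
The standard error of measurement is 6.00000·√(1 − 0.87200) ≃ 6.00000·0.35777 ≃ 2.14663.
SE_diff = √2 · SEM ≃ 3.03579
z = |31 − 38| / 3.03579 = 7 / 3.03579 ≃ 2.30583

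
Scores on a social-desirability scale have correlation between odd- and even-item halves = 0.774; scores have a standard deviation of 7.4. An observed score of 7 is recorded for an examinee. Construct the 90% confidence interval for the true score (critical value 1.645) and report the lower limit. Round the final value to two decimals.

Full-length reliability (Spearman-Brown) = 2(0.774)/(1+0.774) ≈ 0.8726
SEM = 7.4000 * √(1 − 0.8726) = 7.4000 * √0.1274 ≈ 7.4000 * 0.3569 ≈ 2.6412
Margin = 1.645 * 2.6412 ≈ 4.3449
Lower limit = 7 − 4.3449 ≈ 2.6551

2.66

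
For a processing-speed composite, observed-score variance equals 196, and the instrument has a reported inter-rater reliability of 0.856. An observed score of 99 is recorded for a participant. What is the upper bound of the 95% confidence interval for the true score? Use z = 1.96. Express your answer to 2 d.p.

SD = √196 = 14.000
The standard error of measurement is 14.000×√(1 − 0.856) ≃ 14.000×0.379 ≃ 5.313.
1.96 × SEM ≃ 10.413
Upper limit = 99 + 10.413 ≃ 109.413

109.41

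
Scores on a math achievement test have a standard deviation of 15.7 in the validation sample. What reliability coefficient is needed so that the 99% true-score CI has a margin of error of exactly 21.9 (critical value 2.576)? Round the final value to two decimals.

Required SEM = 21.9 / 2.576 ≈ 8.5016
r = 1 − (SEM / SD)² = 1 − (8.5016 / 15.7)² ≈ 1 − 0.2932 ≈ 0.7068

0.71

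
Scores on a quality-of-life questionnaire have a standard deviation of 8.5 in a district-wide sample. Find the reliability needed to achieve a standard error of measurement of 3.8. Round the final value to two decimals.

r = 1 − (3.80000/8.5)² ≃ 1 − 0.19986 ≃ 0.80014

0.80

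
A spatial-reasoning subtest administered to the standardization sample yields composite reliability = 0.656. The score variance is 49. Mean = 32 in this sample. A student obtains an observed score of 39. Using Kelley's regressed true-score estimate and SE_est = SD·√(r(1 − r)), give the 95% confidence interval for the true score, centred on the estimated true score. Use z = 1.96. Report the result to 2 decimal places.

σ = 49^(1/2) = 7.0000
Estimated true score = 0.6560×39 + (1 − 0.6560)×32 ≃ 36.5920
SE_est = SD × √(r(1 − r)) = 7.0000 × √0.2257 ≃ 7.0000 × 0.4750 ≃ 3.3253
CI = 36.5920 ± 1.96 × 3.3253 → [30.0744, 43.1096]

[30.07, 43.11]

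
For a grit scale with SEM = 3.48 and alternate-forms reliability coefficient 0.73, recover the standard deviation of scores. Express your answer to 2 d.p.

σ = SEM·(1 − r)^(−1/2) ≈ 3.48·1.925 ≈ 6.697

6.70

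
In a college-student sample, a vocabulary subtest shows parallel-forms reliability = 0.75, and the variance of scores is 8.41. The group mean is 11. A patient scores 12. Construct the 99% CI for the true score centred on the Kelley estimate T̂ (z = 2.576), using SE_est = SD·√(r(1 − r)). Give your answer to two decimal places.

[8.52, 14.98]

σ = 8.41^(1/2) = 2.9000
Estimated true score = 0.7500×12 + (1 − 0.7500)×11 ≈ 11.7500
SE_est = SD × √(r(1 − r)) = 2.9000 × √0.1875 ≈ 2.9000 × 0.4330 ≈ 1.2557
99% CI: 11.7500 ± 3.2348 ≈ (8.5152, 14.9848)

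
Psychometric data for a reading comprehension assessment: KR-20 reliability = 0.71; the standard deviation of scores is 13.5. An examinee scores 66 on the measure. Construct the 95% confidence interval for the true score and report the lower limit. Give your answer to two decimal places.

SEM = 13.50000 · √(1 − 0.71000) = 13.50000 · √0.29000 ≈ 13.50000 · 0.53852 ≈ 7.26997
Half-width = 1.96·7.26997 ≈ 14.24915
Lower limit = 66 − 14.24915 ≈ 51.75085

51.75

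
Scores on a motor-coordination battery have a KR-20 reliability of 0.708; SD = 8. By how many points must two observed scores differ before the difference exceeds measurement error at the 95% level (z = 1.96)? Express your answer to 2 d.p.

11.98

The standard error of measurement is 8.000*√(1 − 0.708) ≃ 8.000*0.540 ≃ 4.323.
Standard error of the difference = 4.323·√2 ≃ 6.114
Minimum reliable difference = 1.96 * SE_diff ≃ 1.96 * 6.114 ≃ 11.983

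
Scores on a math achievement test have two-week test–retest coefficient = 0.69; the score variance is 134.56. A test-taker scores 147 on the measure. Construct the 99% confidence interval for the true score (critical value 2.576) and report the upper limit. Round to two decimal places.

SD = √134.56 ≈ 11.6000
The standard error of measurement is 11.6000·√(1 − 0.6900) ≈ 11.6000·0.5568 ≈ 6.4586.
Margin = 2.576 · 6.4586 ≈ 16.6374
Upper bound: 147 + 16.6374 = 163.6374

163.64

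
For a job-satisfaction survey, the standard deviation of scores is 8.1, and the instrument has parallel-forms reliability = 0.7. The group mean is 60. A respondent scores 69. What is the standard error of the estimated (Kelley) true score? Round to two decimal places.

3.71

SE_est = SD · √(r(1 − r)) = 8.1000 · √0.2100 ≈ 8.1000 · 0.4583 ≈ 3.7119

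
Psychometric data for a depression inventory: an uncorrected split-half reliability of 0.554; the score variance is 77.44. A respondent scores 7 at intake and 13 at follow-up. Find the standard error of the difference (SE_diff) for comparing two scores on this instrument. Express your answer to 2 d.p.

6.67

σ = 77.44^(1/2) = 8.80000
Full-length reliability (Spearman-Brown) = 2(0.554)/(1+0.554) ≃ 0.71300
SEM = 8.80000 · √(1 − 0.71300) = 8.80000 · √0.28700 ≃ 8.80000 · 0.53573 ≃ 4.71438
Standard error of the difference = 4.71438·√2 ≃ 6.66714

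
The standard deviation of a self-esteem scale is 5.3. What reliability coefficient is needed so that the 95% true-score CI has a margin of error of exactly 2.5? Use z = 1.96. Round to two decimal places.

Required SEM = 2.5 / 1.96 ≃ 1.2755
r = 1 − (1.2755/5.3)² ≃ 1 − 0.0579 ≃ 0.9421

0.94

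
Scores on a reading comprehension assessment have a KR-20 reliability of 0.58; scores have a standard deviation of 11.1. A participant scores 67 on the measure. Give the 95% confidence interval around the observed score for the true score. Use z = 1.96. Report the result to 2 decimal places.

[52.90, 81.10]

SEM = 11.1000·√(1 − 0.5800) ≈ 7.1936
Half-width = 1.96·7.1936 ≈ 14.0995
CI = 67 ± 14.0995 → [52.9005, 81.0995]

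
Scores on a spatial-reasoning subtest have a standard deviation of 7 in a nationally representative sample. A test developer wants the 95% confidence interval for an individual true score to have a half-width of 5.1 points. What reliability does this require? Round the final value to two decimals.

Required SEM = 5.1 / 1.96 ≈ 2.6020
r = 1 − (SEM / SD)² = 1 − (2.6020 / 7)² ≈ 1 − 0.1382 ≈ 0.8618

0.86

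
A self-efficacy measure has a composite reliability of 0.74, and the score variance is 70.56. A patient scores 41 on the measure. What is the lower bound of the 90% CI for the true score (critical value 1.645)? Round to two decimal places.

33.95

SD = √70.56 ≃ 8.400
SEM = 8.400×√(1 − 0.740) ≃ 4.283
Margin = 1.645 × 4.283 ≃ 7.046
Lower limit = 41 − 7.046 ≃ 33.954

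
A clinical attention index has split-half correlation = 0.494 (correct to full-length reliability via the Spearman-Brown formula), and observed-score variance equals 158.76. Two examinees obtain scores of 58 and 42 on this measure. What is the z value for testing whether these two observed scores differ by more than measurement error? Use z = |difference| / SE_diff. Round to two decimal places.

1.54

SD = √158.76 = 12.6000
Full-length reliability (Spearman-Brown) = 2(0.494)/(1+0.494) ≈ 0.6613
SEM = 12.6000 × √(1 − 0.6613) = 12.6000 × √0.3387 ≈ 12.6000 × 0.5820 ≈ 7.3328
SE_diff = √2 × SEM ≈ 10.3702
z = |58 − 42| / 10.3702 = 16 / 10.3702 ≈ 1.5429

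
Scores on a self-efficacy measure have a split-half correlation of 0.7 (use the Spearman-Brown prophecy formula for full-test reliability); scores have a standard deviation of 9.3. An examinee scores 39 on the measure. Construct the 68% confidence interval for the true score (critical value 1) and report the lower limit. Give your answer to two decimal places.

35.09

Full-length reliability (Spearman-Brown) = 2(0.7)/(1+0.7) ≈ 0.8235
SEM = 9.3000 × √(1 − 0.8235) = 9.3000 × √0.1765 ≈ 9.3000 × 0.4201 ≈ 3.9068
Margin = 1 × 3.9068 ≈ 3.9068
Lower bound: 39 − 3.9068 = 35.0932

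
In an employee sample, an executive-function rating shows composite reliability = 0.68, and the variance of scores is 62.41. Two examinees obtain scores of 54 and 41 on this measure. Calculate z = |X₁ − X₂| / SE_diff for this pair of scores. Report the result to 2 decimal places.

SD = √62.41 = 7.9000
The standard error of measurement is 7.9000*√(1 − 0.6800) ≈ 7.9000*0.5657 ≈ 4.4689.
SE_diff = √2 * SEM ≈ 6.3200
z = |54 − 41| / 6.3200 = 13 / 6.3200 ≈ 2.0570

2.06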